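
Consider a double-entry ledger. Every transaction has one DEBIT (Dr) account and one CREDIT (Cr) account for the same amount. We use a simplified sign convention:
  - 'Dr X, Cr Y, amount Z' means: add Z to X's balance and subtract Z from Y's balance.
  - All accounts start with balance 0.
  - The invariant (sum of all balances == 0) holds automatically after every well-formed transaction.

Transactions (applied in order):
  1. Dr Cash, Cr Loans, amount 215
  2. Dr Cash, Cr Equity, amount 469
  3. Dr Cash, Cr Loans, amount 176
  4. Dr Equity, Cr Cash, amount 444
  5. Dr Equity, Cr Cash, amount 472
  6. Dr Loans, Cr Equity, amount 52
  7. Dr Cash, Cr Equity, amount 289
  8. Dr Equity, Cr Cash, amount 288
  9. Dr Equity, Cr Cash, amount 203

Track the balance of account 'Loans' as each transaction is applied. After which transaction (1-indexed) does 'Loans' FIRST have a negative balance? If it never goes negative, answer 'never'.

Answer: 1

Derivation:
After txn 1: Loans=-215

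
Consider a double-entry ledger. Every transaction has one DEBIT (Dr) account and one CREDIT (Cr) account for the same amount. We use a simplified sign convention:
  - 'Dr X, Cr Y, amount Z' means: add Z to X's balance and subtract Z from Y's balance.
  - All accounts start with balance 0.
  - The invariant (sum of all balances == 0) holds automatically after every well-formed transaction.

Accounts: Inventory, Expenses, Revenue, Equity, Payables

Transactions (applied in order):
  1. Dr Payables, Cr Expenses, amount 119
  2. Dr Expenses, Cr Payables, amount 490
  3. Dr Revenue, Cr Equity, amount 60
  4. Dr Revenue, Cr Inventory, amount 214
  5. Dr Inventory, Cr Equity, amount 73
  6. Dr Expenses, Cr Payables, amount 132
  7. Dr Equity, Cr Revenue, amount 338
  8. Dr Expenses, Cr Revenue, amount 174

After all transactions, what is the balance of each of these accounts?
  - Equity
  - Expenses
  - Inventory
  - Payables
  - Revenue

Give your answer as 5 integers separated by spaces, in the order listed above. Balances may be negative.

After txn 1 (Dr Payables, Cr Expenses, amount 119): Expenses=-119 Payables=119
After txn 2 (Dr Expenses, Cr Payables, amount 490): Expenses=371 Payables=-371
After txn 3 (Dr Revenue, Cr Equity, amount 60): Equity=-60 Expenses=371 Payables=-371 Revenue=60
After txn 4 (Dr Revenue, Cr Inventory, amount 214): Equity=-60 Expenses=371 Inventory=-214 Payables=-371 Revenue=274
After txn 5 (Dr Inventory, Cr Equity, amount 73): Equity=-133 Expenses=371 Inventory=-141 Payables=-371 Revenue=274
After txn 6 (Dr Expenses, Cr Payables, amount 132): Equity=-133 Expenses=503 Inventory=-141 Payables=-503 Revenue=274
After txn 7 (Dr Equity, Cr Revenue, amount 338): Equity=205 Expenses=503 Inventory=-141 Payables=-503 Revenue=-64
After txn 8 (Dr Expenses, Cr Revenue, amount 174): Equity=205 Expenses=677 Inventory=-141 Payables=-503 Revenue=-238

Answer: 205 677 -141 -503 -238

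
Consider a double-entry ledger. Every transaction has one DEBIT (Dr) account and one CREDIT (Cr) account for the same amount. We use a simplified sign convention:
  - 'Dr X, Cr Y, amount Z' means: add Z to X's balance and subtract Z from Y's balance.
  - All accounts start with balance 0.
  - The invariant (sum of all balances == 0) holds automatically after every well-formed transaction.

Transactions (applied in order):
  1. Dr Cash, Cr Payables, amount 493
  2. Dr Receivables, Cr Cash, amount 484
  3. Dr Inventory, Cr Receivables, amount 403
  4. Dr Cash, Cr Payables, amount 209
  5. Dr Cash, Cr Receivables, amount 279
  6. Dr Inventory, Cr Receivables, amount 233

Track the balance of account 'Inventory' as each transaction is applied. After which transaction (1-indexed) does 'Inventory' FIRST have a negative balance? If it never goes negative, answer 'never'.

After txn 1: Inventory=0
After txn 2: Inventory=0
After txn 3: Inventory=403
After txn 4: Inventory=403
After txn 5: Inventory=403
After txn 6: Inventory=636

Answer: never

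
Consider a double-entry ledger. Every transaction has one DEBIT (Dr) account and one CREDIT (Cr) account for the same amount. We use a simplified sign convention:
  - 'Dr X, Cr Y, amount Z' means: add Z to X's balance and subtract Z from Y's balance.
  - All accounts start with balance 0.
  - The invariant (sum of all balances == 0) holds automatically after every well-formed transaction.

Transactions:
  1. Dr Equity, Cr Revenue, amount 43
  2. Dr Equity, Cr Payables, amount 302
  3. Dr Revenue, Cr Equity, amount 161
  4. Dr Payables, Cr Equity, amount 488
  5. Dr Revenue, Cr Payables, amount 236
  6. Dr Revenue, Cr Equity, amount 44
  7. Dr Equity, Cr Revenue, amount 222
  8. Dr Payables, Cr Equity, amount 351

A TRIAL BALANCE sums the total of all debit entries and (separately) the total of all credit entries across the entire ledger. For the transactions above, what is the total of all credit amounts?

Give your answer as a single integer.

Answer: 1847

Derivation:
Txn 1: credit+=43
Txn 2: credit+=302
Txn 3: credit+=161
Txn 4: credit+=488
Txn 5: credit+=236
Txn 6: credit+=44
Txn 7: credit+=222
Txn 8: credit+=351
Total credits = 1847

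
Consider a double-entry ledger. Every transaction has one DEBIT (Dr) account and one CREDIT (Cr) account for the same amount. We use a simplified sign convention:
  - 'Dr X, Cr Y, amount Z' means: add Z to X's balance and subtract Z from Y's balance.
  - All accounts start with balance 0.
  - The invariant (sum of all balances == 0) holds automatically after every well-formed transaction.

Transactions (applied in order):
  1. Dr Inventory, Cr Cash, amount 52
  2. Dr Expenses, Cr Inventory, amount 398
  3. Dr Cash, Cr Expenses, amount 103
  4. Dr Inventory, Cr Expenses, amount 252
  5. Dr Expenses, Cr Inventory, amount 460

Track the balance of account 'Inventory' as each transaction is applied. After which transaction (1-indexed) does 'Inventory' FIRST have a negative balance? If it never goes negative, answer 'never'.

After txn 1: Inventory=52
After txn 2: Inventory=-346

Answer: 2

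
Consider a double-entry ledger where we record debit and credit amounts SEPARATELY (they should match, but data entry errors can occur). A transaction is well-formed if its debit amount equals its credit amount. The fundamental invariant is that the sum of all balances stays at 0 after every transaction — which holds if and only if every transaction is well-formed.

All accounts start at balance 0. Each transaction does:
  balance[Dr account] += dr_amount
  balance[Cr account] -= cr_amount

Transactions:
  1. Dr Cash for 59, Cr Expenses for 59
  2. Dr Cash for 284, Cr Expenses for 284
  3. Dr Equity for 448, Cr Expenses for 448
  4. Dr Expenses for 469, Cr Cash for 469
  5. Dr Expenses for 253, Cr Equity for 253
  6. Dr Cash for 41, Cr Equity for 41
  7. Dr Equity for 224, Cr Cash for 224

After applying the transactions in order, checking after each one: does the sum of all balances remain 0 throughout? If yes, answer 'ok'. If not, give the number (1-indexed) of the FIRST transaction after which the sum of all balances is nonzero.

After txn 1: dr=59 cr=59 sum_balances=0
After txn 2: dr=284 cr=284 sum_balances=0
After txn 3: dr=448 cr=448 sum_balances=0
After txn 4: dr=469 cr=469 sum_balances=0
After txn 5: dr=253 cr=253 sum_balances=0
After txn 6: dr=41 cr=41 sum_balances=0
After txn 7: dr=224 cr=224 sum_balances=0

Answer: ok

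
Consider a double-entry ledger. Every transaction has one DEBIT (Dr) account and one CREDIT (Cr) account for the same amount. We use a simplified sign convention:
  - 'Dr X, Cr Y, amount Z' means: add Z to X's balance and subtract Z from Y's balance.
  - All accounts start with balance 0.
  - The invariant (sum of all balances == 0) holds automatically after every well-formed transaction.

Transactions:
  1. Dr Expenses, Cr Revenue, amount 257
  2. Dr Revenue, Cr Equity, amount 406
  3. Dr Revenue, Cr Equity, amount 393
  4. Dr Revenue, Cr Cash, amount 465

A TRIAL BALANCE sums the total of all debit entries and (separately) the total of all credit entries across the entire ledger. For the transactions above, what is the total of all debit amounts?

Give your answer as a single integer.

Answer: 1521

Derivation:
Txn 1: debit+=257
Txn 2: debit+=406
Txn 3: debit+=393
Txn 4: debit+=465
Total debits = 1521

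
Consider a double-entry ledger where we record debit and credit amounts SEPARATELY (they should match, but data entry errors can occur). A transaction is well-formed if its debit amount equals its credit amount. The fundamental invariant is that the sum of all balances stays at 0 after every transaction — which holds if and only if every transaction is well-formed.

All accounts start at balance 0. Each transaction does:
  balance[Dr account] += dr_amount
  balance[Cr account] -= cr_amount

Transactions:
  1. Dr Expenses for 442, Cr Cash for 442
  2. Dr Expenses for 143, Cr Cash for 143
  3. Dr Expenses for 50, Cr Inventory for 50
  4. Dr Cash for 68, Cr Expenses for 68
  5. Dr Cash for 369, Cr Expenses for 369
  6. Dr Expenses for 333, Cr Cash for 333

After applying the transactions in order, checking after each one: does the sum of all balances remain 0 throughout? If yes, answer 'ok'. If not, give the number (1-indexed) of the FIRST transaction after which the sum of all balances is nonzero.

After txn 1: dr=442 cr=442 sum_balances=0
After txn 2: dr=143 cr=143 sum_balances=0
After txn 3: dr=50 cr=50 sum_balances=0
After txn 4: dr=68 cr=68 sum_balances=0
After txn 5: dr=369 cr=369 sum_balances=0
After txn 6: dr=333 cr=333 sum_balances=0

Answer: ok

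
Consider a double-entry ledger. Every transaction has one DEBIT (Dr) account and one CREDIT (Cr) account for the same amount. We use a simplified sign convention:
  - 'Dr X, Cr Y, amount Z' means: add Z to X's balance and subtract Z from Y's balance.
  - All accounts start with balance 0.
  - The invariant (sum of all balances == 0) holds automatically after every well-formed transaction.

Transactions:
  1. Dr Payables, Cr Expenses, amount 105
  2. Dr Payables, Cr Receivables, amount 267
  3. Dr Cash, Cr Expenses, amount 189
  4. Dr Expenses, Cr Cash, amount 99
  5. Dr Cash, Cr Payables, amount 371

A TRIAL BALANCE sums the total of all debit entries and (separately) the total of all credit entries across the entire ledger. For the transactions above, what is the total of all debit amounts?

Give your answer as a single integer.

Txn 1: debit+=105
Txn 2: debit+=267
Txn 3: debit+=189
Txn 4: debit+=99
Txn 5: debit+=371
Total debits = 1031

Answer: 1031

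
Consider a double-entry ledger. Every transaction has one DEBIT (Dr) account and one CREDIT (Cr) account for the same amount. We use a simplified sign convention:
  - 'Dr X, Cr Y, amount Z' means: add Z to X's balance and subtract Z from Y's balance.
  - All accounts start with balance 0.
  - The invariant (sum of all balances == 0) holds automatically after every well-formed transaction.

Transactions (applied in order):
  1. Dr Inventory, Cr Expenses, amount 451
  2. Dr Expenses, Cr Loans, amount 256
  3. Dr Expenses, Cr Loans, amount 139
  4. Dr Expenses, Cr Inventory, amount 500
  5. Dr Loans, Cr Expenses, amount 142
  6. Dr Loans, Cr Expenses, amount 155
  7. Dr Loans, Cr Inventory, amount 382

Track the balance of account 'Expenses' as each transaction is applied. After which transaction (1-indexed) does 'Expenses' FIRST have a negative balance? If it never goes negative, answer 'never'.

Answer: 1

Derivation:
After txn 1: Expenses=-451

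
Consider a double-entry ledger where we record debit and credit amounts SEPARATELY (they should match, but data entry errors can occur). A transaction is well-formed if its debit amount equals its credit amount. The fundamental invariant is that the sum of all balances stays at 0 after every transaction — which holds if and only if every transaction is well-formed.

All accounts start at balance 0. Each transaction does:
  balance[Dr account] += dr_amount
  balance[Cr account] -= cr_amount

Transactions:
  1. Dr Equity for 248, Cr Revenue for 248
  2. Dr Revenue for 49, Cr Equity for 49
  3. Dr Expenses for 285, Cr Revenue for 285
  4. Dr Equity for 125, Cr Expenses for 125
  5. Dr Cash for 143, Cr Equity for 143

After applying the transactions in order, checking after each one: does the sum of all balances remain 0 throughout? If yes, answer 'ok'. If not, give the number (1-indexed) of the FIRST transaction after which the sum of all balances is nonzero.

Answer: ok

Derivation:
After txn 1: dr=248 cr=248 sum_balances=0
After txn 2: dr=49 cr=49 sum_balances=0
After txn 3: dr=285 cr=285 sum_balances=0
After txn 4: dr=125 cr=125 sum_balances=0
After txn 5: dr=143 cr=143 sum_balances=0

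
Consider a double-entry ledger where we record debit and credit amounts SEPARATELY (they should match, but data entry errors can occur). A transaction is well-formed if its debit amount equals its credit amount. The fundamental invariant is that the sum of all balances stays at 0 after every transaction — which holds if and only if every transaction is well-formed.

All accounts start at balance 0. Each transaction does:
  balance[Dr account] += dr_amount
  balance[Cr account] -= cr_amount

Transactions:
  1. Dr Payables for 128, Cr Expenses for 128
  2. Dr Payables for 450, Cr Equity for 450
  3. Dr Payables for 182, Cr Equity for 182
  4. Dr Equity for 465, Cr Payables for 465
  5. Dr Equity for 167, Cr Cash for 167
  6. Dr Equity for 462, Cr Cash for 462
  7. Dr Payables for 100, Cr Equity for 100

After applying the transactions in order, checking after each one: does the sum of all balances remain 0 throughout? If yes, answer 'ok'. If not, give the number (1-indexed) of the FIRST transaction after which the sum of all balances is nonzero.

After txn 1: dr=128 cr=128 sum_balances=0
After txn 2: dr=450 cr=450 sum_balances=0
After txn 3: dr=182 cr=182 sum_balances=0
After txn 4: dr=465 cr=465 sum_balances=0
After txn 5: dr=167 cr=167 sum_balances=0
After txn 6: dr=462 cr=462 sum_balances=0
After txn 7: dr=100 cr=100 sum_balances=0

Answer: ok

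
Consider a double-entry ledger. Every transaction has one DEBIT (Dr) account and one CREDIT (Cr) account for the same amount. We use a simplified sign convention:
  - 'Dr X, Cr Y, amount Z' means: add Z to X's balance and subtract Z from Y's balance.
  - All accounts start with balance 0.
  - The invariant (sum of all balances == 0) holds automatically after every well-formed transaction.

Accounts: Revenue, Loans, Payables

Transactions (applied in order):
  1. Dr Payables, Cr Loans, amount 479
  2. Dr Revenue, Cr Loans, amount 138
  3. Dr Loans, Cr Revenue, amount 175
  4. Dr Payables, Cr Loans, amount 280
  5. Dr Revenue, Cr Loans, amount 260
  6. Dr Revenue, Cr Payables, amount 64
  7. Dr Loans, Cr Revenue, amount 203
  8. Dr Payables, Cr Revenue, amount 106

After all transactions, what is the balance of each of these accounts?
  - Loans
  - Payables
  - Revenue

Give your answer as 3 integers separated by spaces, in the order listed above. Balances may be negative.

Answer: -779 801 -22

Derivation:
After txn 1 (Dr Payables, Cr Loans, amount 479): Loans=-479 Payables=479
After txn 2 (Dr Revenue, Cr Loans, amount 138): Loans=-617 Payables=479 Revenue=138
After txn 3 (Dr Loans, Cr Revenue, amount 175): Loans=-442 Payables=479 Revenue=-37
After txn 4 (Dr Payables, Cr Loans, amount 280): Loans=-722 Payables=759 Revenue=-37
After txn 5 (Dr Revenue, Cr Loans, amount 260): Loans=-982 Payables=759 Revenue=223
After txn 6 (Dr Revenue, Cr Payables, amount 64): Loans=-982 Payables=695 Revenue=287
After txn 7 (Dr Loans, Cr Revenue, amount 203): Loans=-779 Payables=695 Revenue=84
After txn 8 (Dr Payables, Cr Revenue, amount 106): Loans=-779 Payables=801 Revenue=-22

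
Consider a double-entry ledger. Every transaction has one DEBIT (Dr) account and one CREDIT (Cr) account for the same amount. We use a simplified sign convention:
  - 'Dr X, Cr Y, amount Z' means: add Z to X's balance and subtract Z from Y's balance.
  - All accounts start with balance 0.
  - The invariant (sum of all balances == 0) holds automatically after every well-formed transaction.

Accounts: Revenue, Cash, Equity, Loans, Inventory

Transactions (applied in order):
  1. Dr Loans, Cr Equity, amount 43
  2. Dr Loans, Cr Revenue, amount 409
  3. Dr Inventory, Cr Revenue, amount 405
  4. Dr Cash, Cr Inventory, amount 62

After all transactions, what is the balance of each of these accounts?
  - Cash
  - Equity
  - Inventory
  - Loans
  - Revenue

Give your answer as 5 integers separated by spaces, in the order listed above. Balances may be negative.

After txn 1 (Dr Loans, Cr Equity, amount 43): Equity=-43 Loans=43
After txn 2 (Dr Loans, Cr Revenue, amount 409): Equity=-43 Loans=452 Revenue=-409
After txn 3 (Dr Inventory, Cr Revenue, amount 405): Equity=-43 Inventory=405 Loans=452 Revenue=-814
After txn 4 (Dr Cash, Cr Inventory, amount 62): Cash=62 Equity=-43 Inventory=343 Loans=452 Revenue=-814

Answer: 62 -43 343 452 -814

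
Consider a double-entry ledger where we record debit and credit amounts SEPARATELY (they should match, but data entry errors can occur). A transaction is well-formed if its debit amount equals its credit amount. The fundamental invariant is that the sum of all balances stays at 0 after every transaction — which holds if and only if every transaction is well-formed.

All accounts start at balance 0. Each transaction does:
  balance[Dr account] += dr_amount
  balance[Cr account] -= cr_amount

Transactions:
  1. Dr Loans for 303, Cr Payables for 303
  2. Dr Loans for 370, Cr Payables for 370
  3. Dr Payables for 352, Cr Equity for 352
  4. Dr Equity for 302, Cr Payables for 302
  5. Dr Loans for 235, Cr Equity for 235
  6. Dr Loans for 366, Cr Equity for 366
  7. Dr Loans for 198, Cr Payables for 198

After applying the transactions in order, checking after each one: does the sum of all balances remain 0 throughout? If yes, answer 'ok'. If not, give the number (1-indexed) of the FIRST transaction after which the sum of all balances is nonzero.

Answer: ok

Derivation:
After txn 1: dr=303 cr=303 sum_balances=0
After txn 2: dr=370 cr=370 sum_balances=0
After txn 3: dr=352 cr=352 sum_balances=0
After txn 4: dr=302 cr=302 sum_balances=0
After txn 5: dr=235 cr=235 sum_balances=0
After txn 6: dr=366 cr=366 sum_balances=0
After txn 7: dr=198 cr=198 sum_balances=0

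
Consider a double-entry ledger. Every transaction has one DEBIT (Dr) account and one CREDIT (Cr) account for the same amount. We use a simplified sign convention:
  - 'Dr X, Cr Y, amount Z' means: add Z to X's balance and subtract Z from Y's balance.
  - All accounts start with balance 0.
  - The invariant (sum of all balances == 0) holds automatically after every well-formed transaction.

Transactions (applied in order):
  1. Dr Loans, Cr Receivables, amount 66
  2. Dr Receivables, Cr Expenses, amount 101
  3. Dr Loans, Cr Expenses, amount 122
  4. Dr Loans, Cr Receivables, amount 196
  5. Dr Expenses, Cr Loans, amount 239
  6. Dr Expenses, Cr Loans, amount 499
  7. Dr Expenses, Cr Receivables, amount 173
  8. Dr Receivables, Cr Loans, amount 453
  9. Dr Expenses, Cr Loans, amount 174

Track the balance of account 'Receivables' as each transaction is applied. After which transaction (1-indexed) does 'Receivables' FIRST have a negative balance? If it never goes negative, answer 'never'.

Answer: 1

Derivation:
After txn 1: Receivables=-66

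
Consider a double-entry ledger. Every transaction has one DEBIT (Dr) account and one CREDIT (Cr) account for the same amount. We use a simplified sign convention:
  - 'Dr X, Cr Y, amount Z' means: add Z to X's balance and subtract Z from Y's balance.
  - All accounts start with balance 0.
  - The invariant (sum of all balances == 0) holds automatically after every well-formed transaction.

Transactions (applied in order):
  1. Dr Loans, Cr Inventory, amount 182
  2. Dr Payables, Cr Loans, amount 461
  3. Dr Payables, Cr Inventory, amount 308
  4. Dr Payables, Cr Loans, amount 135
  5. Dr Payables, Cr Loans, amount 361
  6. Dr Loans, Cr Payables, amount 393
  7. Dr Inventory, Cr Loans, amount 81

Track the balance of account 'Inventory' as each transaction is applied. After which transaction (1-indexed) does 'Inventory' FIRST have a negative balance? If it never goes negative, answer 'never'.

After txn 1: Inventory=-182

Answer: 1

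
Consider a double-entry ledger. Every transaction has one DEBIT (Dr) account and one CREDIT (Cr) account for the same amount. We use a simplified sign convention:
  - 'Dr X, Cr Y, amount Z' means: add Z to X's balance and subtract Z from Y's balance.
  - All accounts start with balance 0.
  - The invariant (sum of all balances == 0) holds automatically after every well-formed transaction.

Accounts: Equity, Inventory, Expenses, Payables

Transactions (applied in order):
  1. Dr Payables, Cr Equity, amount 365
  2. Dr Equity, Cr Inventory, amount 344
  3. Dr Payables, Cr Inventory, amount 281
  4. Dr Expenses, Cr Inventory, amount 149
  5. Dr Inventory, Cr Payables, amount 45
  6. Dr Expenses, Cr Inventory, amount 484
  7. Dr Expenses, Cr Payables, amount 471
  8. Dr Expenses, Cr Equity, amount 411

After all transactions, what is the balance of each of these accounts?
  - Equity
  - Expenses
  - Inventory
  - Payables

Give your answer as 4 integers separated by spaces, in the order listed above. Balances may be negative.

After txn 1 (Dr Payables, Cr Equity, amount 365): Equity=-365 Payables=365
After txn 2 (Dr Equity, Cr Inventory, amount 344): Equity=-21 Inventory=-344 Payables=365
After txn 3 (Dr Payables, Cr Inventory, amount 281): Equity=-21 Inventory=-625 Payables=646
After txn 4 (Dr Expenses, Cr Inventory, amount 149): Equity=-21 Expenses=149 Inventory=-774 Payables=646
After txn 5 (Dr Inventory, Cr Payables, amount 45): Equity=-21 Expenses=149 Inventory=-729 Payables=601
After txn 6 (Dr Expenses, Cr Inventory, amount 484): Equity=-21 Expenses=633 Inventory=-1213 Payables=601
After txn 7 (Dr Expenses, Cr Payables, amount 471): Equity=-21 Expenses=1104 Inventory=-1213 Payables=130
After txn 8 (Dr Expenses, Cr Equity, amount 411): Equity=-432 Expenses=1515 Inventory=-1213 Payables=130

Answer: -432 1515 -1213 130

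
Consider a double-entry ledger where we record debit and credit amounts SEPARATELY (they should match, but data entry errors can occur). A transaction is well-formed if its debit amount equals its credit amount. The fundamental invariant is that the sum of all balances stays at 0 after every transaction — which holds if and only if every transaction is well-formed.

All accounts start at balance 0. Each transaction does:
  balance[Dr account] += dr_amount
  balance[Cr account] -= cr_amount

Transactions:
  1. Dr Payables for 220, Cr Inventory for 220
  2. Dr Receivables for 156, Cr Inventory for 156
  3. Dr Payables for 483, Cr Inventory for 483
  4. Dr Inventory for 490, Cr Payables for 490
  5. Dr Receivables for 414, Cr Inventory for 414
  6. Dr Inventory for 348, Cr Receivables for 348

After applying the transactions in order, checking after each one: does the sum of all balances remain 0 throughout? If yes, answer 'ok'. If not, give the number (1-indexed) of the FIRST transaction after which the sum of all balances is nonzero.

Answer: ok

Derivation:
After txn 1: dr=220 cr=220 sum_balances=0
After txn 2: dr=156 cr=156 sum_balances=0
After txn 3: dr=483 cr=483 sum_balances=0
After txn 4: dr=490 cr=490 sum_balances=0
After txn 5: dr=414 cr=414 sum_balances=0
After txn 6: dr=348 cr=348 sum_balances=0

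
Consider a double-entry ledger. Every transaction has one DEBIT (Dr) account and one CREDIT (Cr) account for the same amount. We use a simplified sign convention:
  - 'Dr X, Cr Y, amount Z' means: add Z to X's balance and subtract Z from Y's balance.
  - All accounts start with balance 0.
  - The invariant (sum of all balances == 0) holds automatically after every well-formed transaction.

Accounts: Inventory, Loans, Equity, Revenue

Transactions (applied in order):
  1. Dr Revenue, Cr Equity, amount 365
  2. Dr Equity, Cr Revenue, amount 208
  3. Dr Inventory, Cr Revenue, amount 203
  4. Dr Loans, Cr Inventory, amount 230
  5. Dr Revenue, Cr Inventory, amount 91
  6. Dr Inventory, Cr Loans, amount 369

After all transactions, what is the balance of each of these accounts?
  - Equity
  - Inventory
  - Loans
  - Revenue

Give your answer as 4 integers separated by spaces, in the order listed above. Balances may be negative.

Answer: -157 251 -139 45

Derivation:
After txn 1 (Dr Revenue, Cr Equity, amount 365): Equity=-365 Revenue=365
After txn 2 (Dr Equity, Cr Revenue, amount 208): Equity=-157 Revenue=157
After txn 3 (Dr Inventory, Cr Revenue, amount 203): Equity=-157 Inventory=203 Revenue=-46
After txn 4 (Dr Loans, Cr Inventory, amount 230): Equity=-157 Inventory=-27 Loans=230 Revenue=-46
After txn 5 (Dr Revenue, Cr Inventory, amount 91): Equity=-157 Inventory=-118 Loans=230 Revenue=45
After txn 6 (Dr Inventory, Cr Loans, amount 369): Equity=-157 Inventory=251 Loans=-139 Revenue=45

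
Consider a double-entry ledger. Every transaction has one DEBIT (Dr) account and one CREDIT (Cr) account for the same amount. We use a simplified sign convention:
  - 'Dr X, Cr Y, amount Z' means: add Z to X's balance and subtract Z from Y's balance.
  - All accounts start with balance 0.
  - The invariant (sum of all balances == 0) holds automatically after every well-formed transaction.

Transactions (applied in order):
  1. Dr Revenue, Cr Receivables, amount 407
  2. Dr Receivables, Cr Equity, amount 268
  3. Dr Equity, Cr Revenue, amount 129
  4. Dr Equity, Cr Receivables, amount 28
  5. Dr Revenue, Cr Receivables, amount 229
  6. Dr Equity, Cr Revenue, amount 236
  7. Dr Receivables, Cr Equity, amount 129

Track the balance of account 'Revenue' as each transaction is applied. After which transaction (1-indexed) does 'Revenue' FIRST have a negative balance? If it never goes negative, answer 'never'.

Answer: never

Derivation:
After txn 1: Revenue=407
After txn 2: Revenue=407
After txn 3: Revenue=278
After txn 4: Revenue=278
After txn 5: Revenue=507
After txn 6: Revenue=271
After txn 7: Revenue=271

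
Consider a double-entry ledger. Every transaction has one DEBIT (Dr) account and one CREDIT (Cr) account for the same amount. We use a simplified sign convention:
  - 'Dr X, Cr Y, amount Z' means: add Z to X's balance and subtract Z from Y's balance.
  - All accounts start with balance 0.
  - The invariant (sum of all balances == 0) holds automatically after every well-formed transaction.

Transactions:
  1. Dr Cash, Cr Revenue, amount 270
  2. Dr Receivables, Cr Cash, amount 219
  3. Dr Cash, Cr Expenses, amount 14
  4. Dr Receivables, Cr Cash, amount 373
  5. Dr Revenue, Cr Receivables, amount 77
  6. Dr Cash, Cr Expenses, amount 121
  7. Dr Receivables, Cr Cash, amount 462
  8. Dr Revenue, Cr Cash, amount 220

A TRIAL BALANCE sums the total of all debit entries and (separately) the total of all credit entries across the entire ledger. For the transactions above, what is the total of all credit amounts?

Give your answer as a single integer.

Txn 1: credit+=270
Txn 2: credit+=219
Txn 3: credit+=14
Txn 4: credit+=373
Txn 5: credit+=77
Txn 6: credit+=121
Txn 7: credit+=462
Txn 8: credit+=220
Total credits = 1756

Answer: 1756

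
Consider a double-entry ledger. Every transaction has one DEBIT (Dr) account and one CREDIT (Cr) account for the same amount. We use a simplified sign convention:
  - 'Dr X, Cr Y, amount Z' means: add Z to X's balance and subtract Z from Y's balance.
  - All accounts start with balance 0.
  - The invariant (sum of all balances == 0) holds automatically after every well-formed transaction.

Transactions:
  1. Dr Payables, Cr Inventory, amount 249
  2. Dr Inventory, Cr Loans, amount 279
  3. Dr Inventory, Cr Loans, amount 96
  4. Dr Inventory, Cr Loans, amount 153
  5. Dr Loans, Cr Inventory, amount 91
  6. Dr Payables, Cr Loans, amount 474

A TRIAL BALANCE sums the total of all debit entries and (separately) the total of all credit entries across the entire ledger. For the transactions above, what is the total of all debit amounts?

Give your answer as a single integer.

Answer: 1342

Derivation:
Txn 1: debit+=249
Txn 2: debit+=279
Txn 3: debit+=96
Txn 4: debit+=153
Txn 5: debit+=91
Txn 6: debit+=474
Total debits = 1342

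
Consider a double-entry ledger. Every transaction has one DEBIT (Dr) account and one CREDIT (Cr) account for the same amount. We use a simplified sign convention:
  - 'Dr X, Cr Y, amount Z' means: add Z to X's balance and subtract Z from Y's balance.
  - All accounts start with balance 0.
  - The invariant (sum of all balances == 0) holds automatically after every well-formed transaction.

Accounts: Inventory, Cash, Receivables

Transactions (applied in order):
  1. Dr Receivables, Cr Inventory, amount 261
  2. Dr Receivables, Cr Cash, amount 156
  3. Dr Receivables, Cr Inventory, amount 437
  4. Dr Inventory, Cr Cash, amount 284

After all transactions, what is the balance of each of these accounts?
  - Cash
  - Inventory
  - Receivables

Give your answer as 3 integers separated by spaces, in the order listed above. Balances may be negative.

Answer: -440 -414 854

Derivation:
After txn 1 (Dr Receivables, Cr Inventory, amount 261): Inventory=-261 Receivables=261
After txn 2 (Dr Receivables, Cr Cash, amount 156): Cash=-156 Inventory=-261 Receivables=417
After txn 3 (Dr Receivables, Cr Inventory, amount 437): Cash=-156 Inventory=-698 Receivables=854
After txn 4 (Dr Inventory, Cr Cash, amount 284): Cash=-440 Inventory=-414 Receivables=854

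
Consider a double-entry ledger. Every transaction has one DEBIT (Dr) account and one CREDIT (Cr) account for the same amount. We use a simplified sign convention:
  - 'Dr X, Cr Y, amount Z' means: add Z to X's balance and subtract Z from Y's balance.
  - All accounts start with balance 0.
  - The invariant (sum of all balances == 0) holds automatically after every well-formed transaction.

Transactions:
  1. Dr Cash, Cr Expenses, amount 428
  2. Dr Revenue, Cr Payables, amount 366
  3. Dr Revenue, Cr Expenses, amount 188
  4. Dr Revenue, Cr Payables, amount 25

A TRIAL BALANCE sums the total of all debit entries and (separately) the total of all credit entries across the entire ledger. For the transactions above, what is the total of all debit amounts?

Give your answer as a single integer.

Txn 1: debit+=428
Txn 2: debit+=366
Txn 3: debit+=188
Txn 4: debit+=25
Total debits = 1007

Answer: 1007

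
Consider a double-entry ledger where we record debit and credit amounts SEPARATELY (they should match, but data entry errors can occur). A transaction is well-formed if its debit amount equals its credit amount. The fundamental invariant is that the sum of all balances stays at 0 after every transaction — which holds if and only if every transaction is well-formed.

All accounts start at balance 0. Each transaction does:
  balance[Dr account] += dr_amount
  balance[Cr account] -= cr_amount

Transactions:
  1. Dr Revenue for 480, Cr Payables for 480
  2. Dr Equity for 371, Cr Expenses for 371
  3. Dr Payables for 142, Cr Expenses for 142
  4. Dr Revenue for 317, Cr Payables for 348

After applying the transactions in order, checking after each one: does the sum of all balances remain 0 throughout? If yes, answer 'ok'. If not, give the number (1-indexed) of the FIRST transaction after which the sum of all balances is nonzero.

Answer: 4

Derivation:
After txn 1: dr=480 cr=480 sum_balances=0
After txn 2: dr=371 cr=371 sum_balances=0
After txn 3: dr=142 cr=142 sum_balances=0
After txn 4: dr=317 cr=348 sum_balances=-31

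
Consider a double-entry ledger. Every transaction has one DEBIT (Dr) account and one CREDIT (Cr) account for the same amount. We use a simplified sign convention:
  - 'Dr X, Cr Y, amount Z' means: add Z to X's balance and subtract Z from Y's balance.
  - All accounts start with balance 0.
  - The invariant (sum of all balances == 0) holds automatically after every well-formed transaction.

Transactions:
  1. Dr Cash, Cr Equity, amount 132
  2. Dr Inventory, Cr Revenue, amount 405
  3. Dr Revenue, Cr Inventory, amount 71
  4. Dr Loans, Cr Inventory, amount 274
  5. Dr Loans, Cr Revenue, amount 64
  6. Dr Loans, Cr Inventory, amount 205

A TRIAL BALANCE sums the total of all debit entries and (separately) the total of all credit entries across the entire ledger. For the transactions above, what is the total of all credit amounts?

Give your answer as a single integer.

Txn 1: credit+=132
Txn 2: credit+=405
Txn 3: credit+=71
Txn 4: credit+=274
Txn 5: credit+=64
Txn 6: credit+=205
Total credits = 1151

Answer: 1151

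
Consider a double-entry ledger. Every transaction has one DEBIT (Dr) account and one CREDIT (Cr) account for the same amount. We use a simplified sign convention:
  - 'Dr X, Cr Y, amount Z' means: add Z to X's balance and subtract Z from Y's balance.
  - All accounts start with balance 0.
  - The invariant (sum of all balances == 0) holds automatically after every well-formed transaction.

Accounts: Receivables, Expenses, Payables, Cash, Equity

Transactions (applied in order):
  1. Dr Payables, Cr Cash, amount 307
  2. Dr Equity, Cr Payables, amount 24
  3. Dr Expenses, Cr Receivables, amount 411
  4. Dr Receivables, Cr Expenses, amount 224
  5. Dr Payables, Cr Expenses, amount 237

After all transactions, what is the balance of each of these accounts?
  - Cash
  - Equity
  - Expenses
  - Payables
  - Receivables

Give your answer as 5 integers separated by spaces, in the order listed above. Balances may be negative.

Answer: -307 24 -50 520 -187

Derivation:
After txn 1 (Dr Payables, Cr Cash, amount 307): Cash=-307 Payables=307
After txn 2 (Dr Equity, Cr Payables, amount 24): Cash=-307 Equity=24 Payables=283
After txn 3 (Dr Expenses, Cr Receivables, amount 411): Cash=-307 Equity=24 Expenses=411 Payables=283 Receivables=-411
After txn 4 (Dr Receivables, Cr Expenses, amount 224): Cash=-307 Equity=24 Expenses=187 Payables=283 Receivables=-187
After txn 5 (Dr Payables, Cr Expenses, amount 237): Cash=-307 Equity=24 Expenses=-50 Payables=520 Receivables=-187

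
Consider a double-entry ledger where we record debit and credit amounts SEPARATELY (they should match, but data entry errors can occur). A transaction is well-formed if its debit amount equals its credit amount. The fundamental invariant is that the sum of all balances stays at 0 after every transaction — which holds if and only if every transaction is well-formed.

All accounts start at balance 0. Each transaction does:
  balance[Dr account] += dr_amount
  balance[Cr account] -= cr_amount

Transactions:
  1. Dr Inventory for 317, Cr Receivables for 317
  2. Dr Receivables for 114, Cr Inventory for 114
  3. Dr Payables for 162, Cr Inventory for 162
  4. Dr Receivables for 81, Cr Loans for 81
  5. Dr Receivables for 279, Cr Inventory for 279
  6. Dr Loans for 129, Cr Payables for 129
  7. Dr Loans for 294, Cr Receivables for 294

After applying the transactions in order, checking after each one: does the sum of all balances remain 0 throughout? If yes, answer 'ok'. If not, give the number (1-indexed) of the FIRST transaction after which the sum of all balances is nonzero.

After txn 1: dr=317 cr=317 sum_balances=0
After txn 2: dr=114 cr=114 sum_balances=0
After txn 3: dr=162 cr=162 sum_balances=0
After txn 4: dr=81 cr=81 sum_balances=0
After txn 5: dr=279 cr=279 sum_balances=0
After txn 6: dr=129 cr=129 sum_balances=0
After txn 7: dr=294 cr=294 sum_balances=0

Answer: ok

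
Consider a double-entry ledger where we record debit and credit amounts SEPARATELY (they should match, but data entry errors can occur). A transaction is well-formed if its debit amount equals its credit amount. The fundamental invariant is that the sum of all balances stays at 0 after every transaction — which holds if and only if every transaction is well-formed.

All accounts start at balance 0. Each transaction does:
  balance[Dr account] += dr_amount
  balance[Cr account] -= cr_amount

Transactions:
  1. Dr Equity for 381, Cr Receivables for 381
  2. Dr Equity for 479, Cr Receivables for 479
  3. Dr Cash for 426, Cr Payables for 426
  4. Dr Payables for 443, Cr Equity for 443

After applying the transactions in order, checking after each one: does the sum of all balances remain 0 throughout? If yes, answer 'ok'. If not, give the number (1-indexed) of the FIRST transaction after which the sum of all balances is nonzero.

After txn 1: dr=381 cr=381 sum_balances=0
After txn 2: dr=479 cr=479 sum_balances=0
After txn 3: dr=426 cr=426 sum_balances=0
After txn 4: dr=443 cr=443 sum_balances=0

Answer: ok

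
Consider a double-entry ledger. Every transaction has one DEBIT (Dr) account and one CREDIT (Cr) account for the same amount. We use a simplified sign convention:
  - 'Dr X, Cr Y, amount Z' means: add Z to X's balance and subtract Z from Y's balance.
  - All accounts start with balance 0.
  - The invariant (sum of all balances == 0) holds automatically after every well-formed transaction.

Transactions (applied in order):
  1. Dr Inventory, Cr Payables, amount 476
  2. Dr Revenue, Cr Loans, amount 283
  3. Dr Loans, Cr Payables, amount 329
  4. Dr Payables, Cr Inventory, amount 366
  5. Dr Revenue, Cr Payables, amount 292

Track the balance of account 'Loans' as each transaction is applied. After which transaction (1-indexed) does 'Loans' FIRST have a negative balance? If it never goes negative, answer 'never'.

Answer: 2

Derivation:
After txn 1: Loans=0
After txn 2: Loans=-283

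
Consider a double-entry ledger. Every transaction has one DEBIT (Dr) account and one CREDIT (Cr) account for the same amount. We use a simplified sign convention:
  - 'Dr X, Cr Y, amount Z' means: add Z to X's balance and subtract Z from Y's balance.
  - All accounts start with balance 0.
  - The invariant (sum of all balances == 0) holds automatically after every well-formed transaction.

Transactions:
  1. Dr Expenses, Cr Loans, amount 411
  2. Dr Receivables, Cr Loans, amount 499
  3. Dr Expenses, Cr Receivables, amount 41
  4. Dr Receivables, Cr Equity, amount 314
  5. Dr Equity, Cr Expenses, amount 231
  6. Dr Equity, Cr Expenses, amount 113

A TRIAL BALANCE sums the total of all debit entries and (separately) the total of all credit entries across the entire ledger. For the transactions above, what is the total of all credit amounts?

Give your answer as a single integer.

Txn 1: credit+=411
Txn 2: credit+=499
Txn 3: credit+=41
Txn 4: credit+=314
Txn 5: credit+=231
Txn 6: credit+=113
Total credits = 1609

Answer: 1609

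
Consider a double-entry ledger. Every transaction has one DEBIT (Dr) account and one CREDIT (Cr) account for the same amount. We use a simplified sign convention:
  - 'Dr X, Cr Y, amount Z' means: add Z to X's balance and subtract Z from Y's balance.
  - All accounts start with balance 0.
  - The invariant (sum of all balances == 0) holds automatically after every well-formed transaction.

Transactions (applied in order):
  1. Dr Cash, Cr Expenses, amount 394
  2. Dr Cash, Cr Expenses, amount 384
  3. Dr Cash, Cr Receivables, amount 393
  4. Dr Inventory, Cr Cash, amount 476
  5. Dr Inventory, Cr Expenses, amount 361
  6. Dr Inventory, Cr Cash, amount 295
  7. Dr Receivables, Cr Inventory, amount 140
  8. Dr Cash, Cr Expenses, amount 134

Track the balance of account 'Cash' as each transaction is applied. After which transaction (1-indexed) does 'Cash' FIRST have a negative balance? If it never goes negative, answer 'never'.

After txn 1: Cash=394
After txn 2: Cash=778
After txn 3: Cash=1171
After txn 4: Cash=695
After txn 5: Cash=695
After txn 6: Cash=400
After txn 7: Cash=400
After txn 8: Cash=534

Answer: never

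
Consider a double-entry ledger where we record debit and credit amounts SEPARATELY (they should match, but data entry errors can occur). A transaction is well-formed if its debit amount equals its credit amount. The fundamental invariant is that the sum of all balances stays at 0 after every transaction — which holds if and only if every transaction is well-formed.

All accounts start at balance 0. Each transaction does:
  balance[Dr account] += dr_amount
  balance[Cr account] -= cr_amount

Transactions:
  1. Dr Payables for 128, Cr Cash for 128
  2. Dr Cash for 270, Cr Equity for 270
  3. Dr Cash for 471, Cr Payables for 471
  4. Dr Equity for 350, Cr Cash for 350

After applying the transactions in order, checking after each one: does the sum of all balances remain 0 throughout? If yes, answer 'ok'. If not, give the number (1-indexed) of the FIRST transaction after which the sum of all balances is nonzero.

Answer: ok

Derivation:
After txn 1: dr=128 cr=128 sum_balances=0
After txn 2: dr=270 cr=270 sum_balances=0
After txn 3: dr=471 cr=471 sum_balances=0
After txn 4: dr=350 cr=350 sum_balances=0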